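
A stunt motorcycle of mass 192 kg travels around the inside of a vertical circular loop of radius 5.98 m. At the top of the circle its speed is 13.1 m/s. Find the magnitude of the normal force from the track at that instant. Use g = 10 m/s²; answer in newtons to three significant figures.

At the top, both N and the weight mg point inward (toward the centre), so N + mg = mv²/r.
N = m(v²/r − g) = 192 × ((13.1)²/5.98 − 10.0) = 192 × (28.70 − 10.0) = 192 × 18.70 = 3590 N.

3590 N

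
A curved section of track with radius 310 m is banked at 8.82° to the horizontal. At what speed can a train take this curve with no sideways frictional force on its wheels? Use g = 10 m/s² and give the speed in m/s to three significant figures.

21.9 m/s

On a frictionless banked curve, N sinθ = mv²/r and N cosθ = mg, so tanθ = v²/(rg).
v = √(r g tanθ) = √(310 × 10.0 × tan 8.82°) = √(310 × 10.0 × 0.1552) = √481.0 = 21.93 m/s.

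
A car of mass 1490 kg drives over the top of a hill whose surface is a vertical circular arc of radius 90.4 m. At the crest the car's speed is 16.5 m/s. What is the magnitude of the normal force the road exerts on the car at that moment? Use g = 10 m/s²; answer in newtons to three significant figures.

At the crest the centripetal acceleration points downward (toward the centre of the arc), so mg − N = mv²/r.
N = m(g − v²/r) = 1490 × (10.0 − (16.5)²/90.4) = 1490 × (10.0 − 3.012) = 1490 × 6.988 = 10410 N.

10400 N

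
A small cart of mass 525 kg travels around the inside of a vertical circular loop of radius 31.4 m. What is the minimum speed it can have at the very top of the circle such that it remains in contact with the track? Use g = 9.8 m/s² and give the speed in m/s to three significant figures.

At the top, both weight mg and N point toward the centre: N + mg = mv²/r.
At minimum speed N → 0, so mg = mv_min²/r ⇒ v_min = √(g r) = √(9.8 × 31.4) = 17.54 m/s.

17.5 m/s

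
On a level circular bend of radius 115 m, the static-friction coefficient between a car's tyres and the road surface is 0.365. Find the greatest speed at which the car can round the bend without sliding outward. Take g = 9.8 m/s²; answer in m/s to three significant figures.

20.3 m/s

The only inward force on a level bend is static friction, so at the limit f_s = μ_s N = μ_s m g = m v²/r.
Mass cancels: v_max = √(μ_s g r) = √(0.365 × 9.8 × 115) = √411.4 = 20.28 m/s.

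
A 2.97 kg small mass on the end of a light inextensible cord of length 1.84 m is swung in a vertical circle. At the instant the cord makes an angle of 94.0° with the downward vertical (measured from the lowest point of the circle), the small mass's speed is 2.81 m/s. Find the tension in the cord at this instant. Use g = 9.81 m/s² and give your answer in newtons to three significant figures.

Take the radial direction toward the centre of the circle as positive. The component of the weight along the string toward the centre is −mg cos φ (φ measured from the bottom), so Newton's second law along the string gives T − mg cos φ = m v²/r.
cos 94.0° = -0.06976, so T = m(v²/r + g cos φ) = 2.97 × ((2.81)²/1.84 + 9.81 × -0.06976) = 2.97 × (4.291 + (-0.6843)) = 2.97 × 3.607 = 10.71 N.

10.7 N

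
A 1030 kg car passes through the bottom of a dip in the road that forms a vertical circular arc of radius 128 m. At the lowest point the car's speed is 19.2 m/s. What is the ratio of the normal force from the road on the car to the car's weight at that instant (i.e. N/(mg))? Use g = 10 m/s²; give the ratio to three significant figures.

1.29

At the bottom, N − mg = mv²/r, so N = m(v²/r + g) and N/(mg) = v²/(rg) + 1 = (19.2)²/(128 × 10.0) + 1 = 0.2880 + 1 = 1.288.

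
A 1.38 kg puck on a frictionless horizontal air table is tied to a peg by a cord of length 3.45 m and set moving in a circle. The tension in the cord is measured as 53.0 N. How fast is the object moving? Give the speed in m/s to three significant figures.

11.5 m/s

T = m v²/r ⇒ v = √(T r / m) = √(53.0 × 3.45 / 1.38) = √132.5 = 11.51 m/s.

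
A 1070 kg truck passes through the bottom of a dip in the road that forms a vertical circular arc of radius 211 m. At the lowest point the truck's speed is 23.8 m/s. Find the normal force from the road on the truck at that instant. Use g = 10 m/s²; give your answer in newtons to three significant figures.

13600 N

At the lowest point, N points up (toward the centre) and the weight mg points down (away from the centre), so the net inward force is N − mg = mv²/r.
N = m(v²/r + g) = 1070 × ((23.8)²/211 + 10.0) = 1070 × (2.685 + 10.0) = 1070 × 12.68 = 13570 N.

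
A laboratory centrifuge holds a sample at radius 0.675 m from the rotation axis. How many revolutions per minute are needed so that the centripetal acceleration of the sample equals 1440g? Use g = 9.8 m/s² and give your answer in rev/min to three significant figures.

Require ω²r = 1440g, so ω = √(1440 × 9.8/0.675) = 144.6 rad/s.
In rev/min: ω × 60/(2π) = 144.6 × 60/(2π) = 1381 rev/min.

1380 rev/min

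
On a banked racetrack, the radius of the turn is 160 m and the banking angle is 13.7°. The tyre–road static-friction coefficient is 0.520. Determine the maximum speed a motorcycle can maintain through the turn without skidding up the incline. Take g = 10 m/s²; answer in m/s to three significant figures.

37.4 m/s

At the maximum speed, friction acts down the slope at its limiting value f = μN. Radially (horizontal, toward centre): N sinθ + μN cosθ = mv²/r. Vertically: N cosθ − μN sinθ = mg.
Dividing: v² = r g (sinθ + μcosθ)/(cosθ − μsinθ).
sinθ + μcosθ = 0.2368 + 0.520×0.9715 = 0.7420; cosθ − μsinθ = 0.9715 − 0.520×0.2368 = 0.8484.
v² = 160 × 10.0 × 0.7420/0.8484 = 1399 m²/s², so v = 37.41 m/s.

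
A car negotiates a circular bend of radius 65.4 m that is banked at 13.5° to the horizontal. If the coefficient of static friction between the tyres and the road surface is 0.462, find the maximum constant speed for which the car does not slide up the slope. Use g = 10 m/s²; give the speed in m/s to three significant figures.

At the maximum speed, friction acts down the slope at its limiting value f = μN. Radially (horizontal, toward centre): N sinθ + μN cosθ = mv²/r. Vertically: N cosθ − μN sinθ = mg.
Dividing: v² = r g (sinθ + μcosθ)/(cosθ − μsinθ).
sinθ + μcosθ = 0.2334 + 0.462×0.9724 = 0.6827; cosθ − μsinθ = 0.9724 − 0.462×0.2334 = 0.8645.
v² = 65.4 × 10.0 × 0.6827/0.8645 = 516.4 m²/s², so v = 22.73 m/s.

22.7 m/s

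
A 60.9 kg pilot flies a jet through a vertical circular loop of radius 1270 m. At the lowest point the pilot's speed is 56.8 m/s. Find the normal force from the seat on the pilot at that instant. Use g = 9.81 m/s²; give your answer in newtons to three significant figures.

752 N

At the lowest point, N points up (toward the centre) and the weight mg points down (away from the centre), so the net inward force is N − mg = mv²/r.
N = m(v²/r + g) = 60.9 × ((56.8)²/1270 + 9.81) = 60.9 × (2.540 + 9.81) = 60.9 × 12.35 = 752.1 N.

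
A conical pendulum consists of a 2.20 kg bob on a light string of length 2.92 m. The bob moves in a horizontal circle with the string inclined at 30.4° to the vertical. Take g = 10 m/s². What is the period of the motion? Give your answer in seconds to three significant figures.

3.15 s

r = L sinθ = 1.478 m. From T sinθ = mω²r and T cosθ = mg: tanθ = ω²r/g, so ω² = g tanθ / r = g/(L cosθ).
ω = √(g/(L cosθ)) = √(10.0/(2.92 × 0.8625)) = √3.971 = 1.993 rad/s.
Period = 2π/ω = 3.153 s.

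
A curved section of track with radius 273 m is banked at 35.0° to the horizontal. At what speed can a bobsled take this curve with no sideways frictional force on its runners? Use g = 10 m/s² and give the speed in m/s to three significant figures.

43.7 m/s

On a frictionless banked curve, N sinθ = mv²/r and N cosθ = mg, so tanθ = v²/(rg).
v = √(r g tanθ) = √(273 × 10.0 × tan 35.0°) = √(273 × 10.0 × 0.7002) = √1912 = 43.72 m/s.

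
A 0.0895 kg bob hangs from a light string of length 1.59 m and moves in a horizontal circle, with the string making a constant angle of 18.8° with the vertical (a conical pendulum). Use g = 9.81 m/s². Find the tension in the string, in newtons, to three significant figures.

0.927 N

Vertically the bob has no acceleration, so T cosθ = mg.
T = mg/cosθ = 0.0895 × 9.81 / cos 18.8° = 0.8780/0.9466 = 0.9275 N.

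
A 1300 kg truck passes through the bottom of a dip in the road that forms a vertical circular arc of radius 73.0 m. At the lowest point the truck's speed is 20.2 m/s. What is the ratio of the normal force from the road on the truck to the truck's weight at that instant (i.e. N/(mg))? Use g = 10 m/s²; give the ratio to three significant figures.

At the bottom, N − mg = mv²/r, so N = m(v²/r + g) and N/(mg) = v²/(rg) + 1 = (20.2)²/(73.0 × 10.0) + 1 = 0.5590 + 1 = 1.559.

1.56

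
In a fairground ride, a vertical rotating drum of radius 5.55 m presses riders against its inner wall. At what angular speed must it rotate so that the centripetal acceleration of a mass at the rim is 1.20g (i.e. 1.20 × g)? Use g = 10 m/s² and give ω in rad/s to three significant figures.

Centripetal acceleration a_c = ω²r. Setting ω²r = 1.20g:
ω = √(1.20g / r) = √(1.20 × 10.0 / 5.55) = √2.162 = 1.470 rad/s.

1.47 rad/s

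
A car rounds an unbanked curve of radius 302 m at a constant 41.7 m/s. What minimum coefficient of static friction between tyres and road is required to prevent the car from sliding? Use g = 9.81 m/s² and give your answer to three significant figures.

Friction provides the centripetal force: μ_s m g = m v²/r, so μ_s = v²/(g r) = (41.70)²/(9.81 × 302) = 1739/2963 = 0.5869.

0.587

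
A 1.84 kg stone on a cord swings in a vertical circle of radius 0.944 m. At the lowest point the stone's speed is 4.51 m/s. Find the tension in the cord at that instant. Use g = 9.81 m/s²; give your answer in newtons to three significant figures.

At the lowest point, T points up (toward the centre) and the weight mg points down (away from the centre), so the net inward force is T − mg = mv²/r.
T = m(v²/r + g) = 1.84 × ((4.51)²/0.944 + 9.81) = 1.84 × (21.55 + 9.81) = 1.84 × 31.36 = 57.70 N.

57.7 N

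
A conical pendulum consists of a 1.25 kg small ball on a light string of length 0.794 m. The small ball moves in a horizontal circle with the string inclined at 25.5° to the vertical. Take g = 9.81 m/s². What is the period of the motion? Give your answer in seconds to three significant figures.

r = L sinθ = 0.3418 m. From T sinθ = mω²r and T cosθ = mg: tanθ = ω²r/g, so ω² = g tanθ / r = g/(L cosθ).
ω = √(g/(L cosθ)) = √(9.81/(0.794 × 0.9026)) = √13.69 = 3.700 rad/s.
Period = 2π/ω = 1.698 s.

1.70 s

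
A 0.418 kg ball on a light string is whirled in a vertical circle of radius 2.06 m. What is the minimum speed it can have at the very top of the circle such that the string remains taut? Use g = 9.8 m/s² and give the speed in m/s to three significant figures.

At the highest point the centre is directly below, so both the weight and T act inward: T + mg = mv²/r.
At minimum speed T → 0, so mg = mv_min²/r ⇒ v_min = √(g r) = √(9.8 × 2.06) = 4.493 m/s.

4.49 m/s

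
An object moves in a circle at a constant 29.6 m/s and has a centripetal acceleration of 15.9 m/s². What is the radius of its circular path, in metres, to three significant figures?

55.1 m

a_c = v²/r ⇒ r = v²/a_c = (29.6)²/15.9 = 876.2/15.9 = 55.10 m.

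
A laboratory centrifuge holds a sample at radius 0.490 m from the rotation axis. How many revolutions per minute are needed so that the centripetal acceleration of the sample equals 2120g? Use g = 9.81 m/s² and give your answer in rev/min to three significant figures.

1970 rev/min

Require ω²r = 2120g, so ω = √(2120 × 9.81/0.490) = 206.0 rad/s.
In rev/min: ω × 60/(2π) = 206.0 × 60/(2π) = 1967 rev/min.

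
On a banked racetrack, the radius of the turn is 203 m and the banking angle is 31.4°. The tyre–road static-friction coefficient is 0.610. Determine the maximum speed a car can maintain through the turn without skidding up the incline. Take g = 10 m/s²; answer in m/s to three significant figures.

62.8 m/s

At the maximum speed, friction acts down the slope at its limiting value f = μN. Radially (horizontal, toward centre): N sinθ + μN cosθ = mv²/r. Vertically: N cosθ − μN sinθ = mg.
Dividing: v² = r g (sinθ + μcosθ)/(cosθ − μsinθ).
sinθ + μcosθ = 0.5210 + 0.610×0.8536 = 1.042; cosθ − μsinθ = 0.8536 − 0.610×0.5210 = 0.5357.
v² = 203 × 10.0 × 1.042/0.5357 = 3947 m²/s², so v = 62.83 m/s.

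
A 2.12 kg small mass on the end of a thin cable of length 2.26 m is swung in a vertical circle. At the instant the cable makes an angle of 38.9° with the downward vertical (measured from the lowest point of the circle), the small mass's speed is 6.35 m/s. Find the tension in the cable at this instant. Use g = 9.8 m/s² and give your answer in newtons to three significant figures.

54.0 N

Take the radial direction toward the centre of the circle as positive. The component of the weight along the string toward the centre is −mg cos φ (φ measured from the bottom), so Newton's second law along the string gives T − mg cos φ = m v²/r.
cos 38.9° = 0.7782, so T = m(v²/r + g cos φ) = 2.12 × ((6.35)²/2.26 + 9.8 × 0.7782) = 2.12 × (17.84 + (7.627)) = 2.12 × 25.47 = 53.99 N.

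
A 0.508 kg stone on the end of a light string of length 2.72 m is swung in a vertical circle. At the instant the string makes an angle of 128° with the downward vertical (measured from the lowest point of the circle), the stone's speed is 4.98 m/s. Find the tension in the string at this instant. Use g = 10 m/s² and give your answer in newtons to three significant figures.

Take the radial direction toward the centre of the circle as positive. The component of the weight along the string toward the centre is −mg cos φ (φ measured from the bottom), so Newton's second law along the string gives T − mg cos φ = m v²/r.
cos 128° = -0.6157, so T = m(v²/r + g cos φ) = 0.508 × ((4.98)²/2.72 + 10.0 × -0.6157) = 0.508 × (9.118 + (-6.157)) = 0.508 × 2.961 = 1.504 N.

1.50 N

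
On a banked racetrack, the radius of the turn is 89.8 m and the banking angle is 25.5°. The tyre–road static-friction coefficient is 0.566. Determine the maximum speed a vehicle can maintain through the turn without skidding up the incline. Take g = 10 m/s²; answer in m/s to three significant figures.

At the maximum speed, friction acts down the slope at its limiting value f = μN. Radially (horizontal, toward centre): N sinθ + μN cosθ = mv²/r. Vertically: N cosθ − μN sinθ = mg.
Dividing: v² = r g (sinθ + μcosθ)/(cosθ − μsinθ).
sinθ + μcosθ = 0.4305 + 0.566×0.9026 = 0.9414; cosθ − μsinθ = 0.9026 − 0.566×0.4305 = 0.6589.
v² = 89.8 × 10.0 × 0.9414/0.6589 = 1283 m²/s², so v = 35.82 m/s.

35.8 m/s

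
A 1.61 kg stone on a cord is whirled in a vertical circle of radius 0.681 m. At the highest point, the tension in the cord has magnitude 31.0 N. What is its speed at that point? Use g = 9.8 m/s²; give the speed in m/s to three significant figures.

At the top, T + mg = mv²/r, so v = √(r(T/m + g)) = √(0.681 × (31.0/1.61 + 9.8)) = √(0.681 × 29.05) = √19.79 = 4.448 m/s.

4.45 m/s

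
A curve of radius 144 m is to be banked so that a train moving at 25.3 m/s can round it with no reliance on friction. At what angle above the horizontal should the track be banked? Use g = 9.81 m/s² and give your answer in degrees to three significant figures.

With no friction, the horizontal component of the normal force provides the centripetal force: N sinθ = mv²/r, while N cosθ = mg vertically.
Dividing: tanθ = v²/(r g) = (25.3)²/(144 × 9.81) = 640.1/1413 = 0.4531.
θ = arctan(0.4531) = 24.38°.

24.4°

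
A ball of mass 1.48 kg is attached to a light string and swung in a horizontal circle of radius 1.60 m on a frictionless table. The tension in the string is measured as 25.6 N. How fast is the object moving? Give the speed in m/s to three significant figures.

5.26 m/s

T = m v²/r ⇒ v = √(T r / m) = √(25.6 × 1.60 / 1.48) = √27.68 = 5.261 m/s.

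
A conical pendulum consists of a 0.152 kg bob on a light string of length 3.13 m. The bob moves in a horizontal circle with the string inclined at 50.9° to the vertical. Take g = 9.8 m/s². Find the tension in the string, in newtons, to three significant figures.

2.36 N

Vertically the bob has no acceleration, so T cosθ = mg.
T = mg/cosθ = 0.152 × 9.8 / cos 50.9° = 1.490/0.6307 = 2.362 N.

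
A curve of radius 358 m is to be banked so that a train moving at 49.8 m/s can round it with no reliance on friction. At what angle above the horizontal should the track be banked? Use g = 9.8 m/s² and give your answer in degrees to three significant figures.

35.3°

For a frictionless banked turn: horizontally N sinθ = mv²/r and vertically N cosθ = mg.
Dividing: tanθ = v²/(r g) = (49.8)²/(358 × 9.8) = 2480/3508 = 0.7069.
θ = arctan(0.7069) = 35.26°.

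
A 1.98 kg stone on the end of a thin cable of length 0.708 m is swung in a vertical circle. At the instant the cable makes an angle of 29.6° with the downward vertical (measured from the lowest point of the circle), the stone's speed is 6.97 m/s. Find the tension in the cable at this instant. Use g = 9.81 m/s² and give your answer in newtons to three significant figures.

Take the radial direction toward the centre of the circle as positive. The component of the weight along the string toward the centre is −mg cos φ (φ measured from the bottom), so Newton's second law along the string gives T − mg cos φ = m v²/r.
cos 29.6° = 0.8695, so T = m(v²/r + g cos φ) = 1.98 × ((6.97)²/0.708 + 9.81 × 0.8695) = 1.98 × (68.62 + (8.530)) = 1.98 × 77.15 = 152.8 N.

153 N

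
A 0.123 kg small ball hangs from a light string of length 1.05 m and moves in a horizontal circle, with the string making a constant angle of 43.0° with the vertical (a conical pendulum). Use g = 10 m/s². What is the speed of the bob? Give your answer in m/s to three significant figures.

2.58 m/s

The radius of the circle is r = L sinθ = 1.05 × sin 43.0° = 0.7161 m.
Horizontally T sinθ = mv²/r and vertically T cosθ = mg, so tanθ = v²/(rg).
v = √(r g tanθ) = √(0.7161 × 10.0 × 0.9325) = √6.678 = 2.584 m/s.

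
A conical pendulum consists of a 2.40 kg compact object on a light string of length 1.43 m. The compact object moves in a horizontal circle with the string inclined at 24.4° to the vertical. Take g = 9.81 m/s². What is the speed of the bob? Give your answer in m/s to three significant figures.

The radius of the circle is r = L sinθ = 1.43 × sin 24.4° = 0.5907 m.
Horizontally T sinθ = mv²/r and vertically T cosθ = mg, so tanθ = v²/(rg).
v = √(r g tanθ) = √(0.5907 × 9.81 × 0.4536) = √2.629 = 1.621 m/s.

1.62 m/s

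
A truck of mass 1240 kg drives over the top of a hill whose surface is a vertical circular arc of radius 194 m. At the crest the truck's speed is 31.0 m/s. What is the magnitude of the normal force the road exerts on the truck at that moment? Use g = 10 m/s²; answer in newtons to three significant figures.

At the crest the centripetal acceleration points downward (toward the centre of the arc), so mg − N = mv²/r.
N = m(g − v²/r) = 1240 × (10.0 − (31.0)²/194) = 1240 × (10.0 − 4.954) = 1240 × 5.046 = 6258 N.

6260 N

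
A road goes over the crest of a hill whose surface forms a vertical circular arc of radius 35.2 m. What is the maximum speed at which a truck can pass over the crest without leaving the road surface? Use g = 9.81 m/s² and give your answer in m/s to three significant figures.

18.6 m/s

At the crest the centre of the circle is below the truck, so the net downward (centripetal) force is mg − N = mv²/r.
The truck leaves the road when N → 0, giving v_max = √(g r) = √(9.81 × 35.2) = 18.58 m/s.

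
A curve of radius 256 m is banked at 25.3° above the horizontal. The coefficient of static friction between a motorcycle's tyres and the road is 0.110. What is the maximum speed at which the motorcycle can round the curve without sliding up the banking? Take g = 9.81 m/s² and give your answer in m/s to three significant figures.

39.3 m/s

At the maximum speed, friction acts down the slope at its limiting value f = μN. Radially (horizontal, toward centre): N sinθ + μN cosθ = mv²/r. Vertically: N cosθ − μN sinθ = mg.
Dividing: v² = r g (sinθ + μcosθ)/(cosθ − μsinθ).
sinθ + μcosθ = 0.4274 + 0.110×0.9041 = 0.5268; cosθ − μsinθ = 0.9041 − 0.110×0.4274 = 0.8571.
v² = 256 × 9.81 × 0.5268/0.8571 = 1544 m²/s², so v = 39.29 m/s.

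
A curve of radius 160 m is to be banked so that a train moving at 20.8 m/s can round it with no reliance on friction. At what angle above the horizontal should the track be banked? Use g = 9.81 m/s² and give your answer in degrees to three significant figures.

15.4°

With no friction, the horizontal component of the normal force provides the centripetal force: N sinθ = mv²/r, while N cosθ = mg vertically.
Dividing: tanθ = v²/(r g) = (20.8)²/(160 × 9.81) = 432.6/1570 = 0.2756.
θ = arctan(0.2756) = 15.41°.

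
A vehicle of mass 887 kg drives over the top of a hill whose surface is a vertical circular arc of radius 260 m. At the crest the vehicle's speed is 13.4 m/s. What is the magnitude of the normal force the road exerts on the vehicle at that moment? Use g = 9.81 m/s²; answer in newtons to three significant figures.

At the crest the centripetal acceleration points downward (toward the centre of the arc), so mg − N = mv²/r.
N = m(g − v²/r) = 887 × (9.81 − (13.4)²/260) = 887 × (9.81 − 0.6906) = 887 × 9.119 = 8089 N.

8090 N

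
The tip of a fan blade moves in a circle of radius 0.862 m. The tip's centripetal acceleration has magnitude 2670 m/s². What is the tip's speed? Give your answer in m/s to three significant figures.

48.0 m/s

a_c = v²/r ⇒ v = √(a_c · r) = √(2670 × 0.862) = √2302 = 47.97 m/s.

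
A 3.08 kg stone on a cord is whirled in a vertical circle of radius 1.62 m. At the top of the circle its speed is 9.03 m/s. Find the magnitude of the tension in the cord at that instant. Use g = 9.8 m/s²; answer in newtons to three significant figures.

At the top, both T and the weight mg point inward (toward the centre), so T + mg = mv²/r.
T = m(v²/r − g) = 3.08 × ((9.03)²/1.62 − 9.8) = 3.08 × (50.33 − 9.8) = 3.08 × 40.53 = 124.8 N.

125 N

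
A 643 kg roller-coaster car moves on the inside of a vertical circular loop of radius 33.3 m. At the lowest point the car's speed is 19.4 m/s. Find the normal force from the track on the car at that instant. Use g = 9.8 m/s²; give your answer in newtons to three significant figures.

13600 N

At the lowest point, N points up (toward the centre) and the weight mg points down (away from the centre), so the net inward force is N − mg = mv²/r.
N = m(v²/r + g) = 643 × ((19.4)²/33.3 + 9.8) = 643 × (11.30 + 9.8) = 643 × 21.10 = 13570 N.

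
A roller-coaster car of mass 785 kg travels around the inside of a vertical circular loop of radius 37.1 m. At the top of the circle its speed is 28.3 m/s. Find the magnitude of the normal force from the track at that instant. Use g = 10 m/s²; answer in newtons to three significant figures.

9100 N

At the top, both N and the weight mg point inward (toward the centre), so N + mg = mv²/r.
N = m(v²/r − g) = 785 × ((28.3)²/37.1 − 10.0) = 785 × (21.59 − 10.0) = 785 × 11.59 = 9096 N.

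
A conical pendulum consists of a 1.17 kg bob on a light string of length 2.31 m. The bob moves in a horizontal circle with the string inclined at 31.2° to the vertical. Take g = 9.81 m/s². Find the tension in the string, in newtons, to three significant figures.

Vertically the bob has no acceleration, so T cosθ = mg.
T = mg/cosθ = 1.17 × 9.81 / cos 31.2° = 11.48/0.8554 = 13.42 N.

13.4 N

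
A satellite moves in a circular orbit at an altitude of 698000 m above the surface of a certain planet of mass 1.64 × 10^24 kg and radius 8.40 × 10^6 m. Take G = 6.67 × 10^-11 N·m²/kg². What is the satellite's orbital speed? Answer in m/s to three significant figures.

3470 m/s

Orbital radius r = R + h = 8.40 × 10^6 + 698000 = 9.098 × 10^6 m.
Gravity supplies the centripetal force: G M m / r² = m v² / r, so v = √(GM/r).
v = √(6.67 × 10^-11 × 1.64 × 10^24 / 9.098 × 10^6) = √(1.202 × 10^7) = 3467 m/s.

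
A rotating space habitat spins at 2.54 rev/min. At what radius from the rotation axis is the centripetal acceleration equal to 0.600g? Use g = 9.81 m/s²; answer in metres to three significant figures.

83.2 m

ω = 2.54 rev/min × 2π/60 = 0.2660 rad/s.
a_c = ω²r = 0.600g ⇒ r = 0.600 × 9.81 / (0.2660)² = 5.886/0.07075 = 83.19 m.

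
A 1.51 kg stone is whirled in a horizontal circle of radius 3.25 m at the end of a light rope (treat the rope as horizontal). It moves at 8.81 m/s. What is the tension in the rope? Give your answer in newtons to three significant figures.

The tension is the only horizontal force, so it supplies the full centripetal force: T = m v²/r = 1.51 × (8.810)²/3.25 = 1.51 × 77.62/3.25 = 36.06 N.

36.1 N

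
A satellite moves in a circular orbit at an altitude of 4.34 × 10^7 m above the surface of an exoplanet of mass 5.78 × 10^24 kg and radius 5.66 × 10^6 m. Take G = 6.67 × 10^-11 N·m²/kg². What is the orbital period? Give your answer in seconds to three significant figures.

r = R + h = 5.66 × 10^6 + 4.34 × 10^7 = 4.906 × 10^7 m. Gravity provides the centripetal force: G M m / r² = m v² / r ⇒ v = √(GM/r) = 2803 m/s.
T = 2πr/v = 2π × 4.906 × 10^7 / 2803 = 110000 s.

110000 s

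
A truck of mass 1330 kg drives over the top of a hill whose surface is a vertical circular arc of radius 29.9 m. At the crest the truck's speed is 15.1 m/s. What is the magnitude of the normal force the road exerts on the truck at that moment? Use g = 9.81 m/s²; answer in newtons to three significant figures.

At the crest the centripetal acceleration points downward (toward the centre of the arc), so mg − N = mv²/r.
N = m(g − v²/r) = 1330 × (9.81 − (15.1)²/29.9) = 1330 × (9.81 − 7.626) = 1330 × 2.184 = 2905 N.

2910 N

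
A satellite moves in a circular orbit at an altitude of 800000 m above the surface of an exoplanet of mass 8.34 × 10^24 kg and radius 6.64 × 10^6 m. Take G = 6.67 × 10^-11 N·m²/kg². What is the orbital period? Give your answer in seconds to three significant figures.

5410 s

r = R + h = 6.64 × 10^6 + 800000 = 7.440 × 10^6 m. Gravity provides the centripetal force: G M m / r² = m v² / r ⇒ v = √(GM/r) = 8647 m/s.
T = 2πr/v = 2π × 7.440 × 10^6 / 8647 = 5406 s.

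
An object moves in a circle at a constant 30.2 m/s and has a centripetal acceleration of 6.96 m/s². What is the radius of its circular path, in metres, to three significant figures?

131 m

a_c = v²/r ⇒ r = v²/a_c = (30.2)²/6.96 = 912.0/6.96 = 131.0 m.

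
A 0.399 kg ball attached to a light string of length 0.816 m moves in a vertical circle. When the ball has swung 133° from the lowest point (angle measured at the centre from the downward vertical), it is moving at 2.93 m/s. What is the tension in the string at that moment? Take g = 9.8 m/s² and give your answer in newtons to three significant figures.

Take the radial direction toward the centre of the circle as positive. The component of the weight along the string toward the centre is −mg cos φ (φ measured from the bottom), so Newton's second law along the string gives T − mg cos φ = m v²/r.
cos 133° = -0.6820, so T = m(v²/r + g cos φ) = 0.399 × ((2.93)²/0.816 + 9.8 × -0.6820) = 0.399 × (10.52 + (-6.684)) = 0.399 × 3.837 = 1.531 N.

1.53 N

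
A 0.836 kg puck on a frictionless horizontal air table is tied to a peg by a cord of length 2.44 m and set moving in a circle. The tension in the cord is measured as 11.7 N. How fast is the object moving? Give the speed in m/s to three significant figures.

5.84 m/s

T = m v²/r ⇒ v = √(T r / m) = √(11.7 × 2.44 / 0.836) = √34.15 = 5.844 m/s.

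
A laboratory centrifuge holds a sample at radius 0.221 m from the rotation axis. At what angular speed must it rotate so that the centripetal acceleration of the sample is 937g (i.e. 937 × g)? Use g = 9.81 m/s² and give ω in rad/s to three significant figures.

Centripetal acceleration a_c = ω²r. Setting ω²r = 937g:
ω = √(937g / r) = √(937 × 9.81 / 0.221) = √41590 = 203.9 rad/s.

204 rad/s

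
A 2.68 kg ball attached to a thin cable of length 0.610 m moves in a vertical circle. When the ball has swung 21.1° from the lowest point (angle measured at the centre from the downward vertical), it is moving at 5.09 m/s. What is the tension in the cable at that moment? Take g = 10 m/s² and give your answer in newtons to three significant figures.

Take the radial direction toward the centre of the circle as positive. The component of the weight along the string toward the centre is −mg cos φ (φ measured from the bottom), so Newton's second law along the string gives T − mg cos φ = m v²/r.
cos 21.1° = 0.9330, so T = m(v²/r + g cos φ) = 2.68 × ((5.09)²/0.610 + 10.0 × 0.9330) = 2.68 × (42.47 + (9.330)) = 2.68 × 51.80 = 138.8 N.

139 N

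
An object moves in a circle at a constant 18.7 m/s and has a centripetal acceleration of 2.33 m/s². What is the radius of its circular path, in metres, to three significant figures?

150 m

a_c = v²/r ⇒ r = v²/a_c = (18.7)²/2.33 = 349.7/2.33 = 150.1 m.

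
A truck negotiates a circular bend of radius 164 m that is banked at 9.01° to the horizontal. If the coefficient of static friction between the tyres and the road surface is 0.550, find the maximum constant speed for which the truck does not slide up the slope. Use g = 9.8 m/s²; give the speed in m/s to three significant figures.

At the maximum speed, friction acts down the slope at its limiting value f = μN. Radially (horizontal, toward centre): N sinθ + μN cosθ = mv²/r. Vertically: N cosθ − μN sinθ = mg.
Dividing: v² = r g (sinθ + μcosθ)/(cosθ − μsinθ).
sinθ + μcosθ = 0.1566 + 0.550×0.9877 = 0.6998; cosθ − μsinθ = 0.9877 − 0.550×0.1566 = 0.9015.
v² = 164 × 9.8 × 0.6998/0.9015 = 1248 m²/s², so v = 35.32 m/s.

35.3 m/s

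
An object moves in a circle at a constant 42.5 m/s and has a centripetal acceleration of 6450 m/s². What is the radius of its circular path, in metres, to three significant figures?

a_c = v²/r ⇒ r = v²/a_c = (42.5)²/6450 = 1806/6450 = 0.2800 m.

0.280 m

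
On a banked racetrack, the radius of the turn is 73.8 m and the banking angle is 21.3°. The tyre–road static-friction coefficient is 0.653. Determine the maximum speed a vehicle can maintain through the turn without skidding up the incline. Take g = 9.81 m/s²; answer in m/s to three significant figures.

31.8 m/s

At the maximum speed, friction acts down the slope at its limiting value f = μN. Radially (horizontal, toward centre): N sinθ + μN cosθ = mv²/r. Vertically: N cosθ − μN sinθ = mg.
Dividing: v² = r g (sinθ + μcosθ)/(cosθ − μsinθ).
sinθ + μcosθ = 0.3633 + 0.653×0.9317 = 0.9716; cosθ − μsinθ = 0.9317 − 0.653×0.3633 = 0.6945.
v² = 73.8 × 9.81 × 0.9716/0.6945 = 1013 m²/s², so v = 31.83 m/s.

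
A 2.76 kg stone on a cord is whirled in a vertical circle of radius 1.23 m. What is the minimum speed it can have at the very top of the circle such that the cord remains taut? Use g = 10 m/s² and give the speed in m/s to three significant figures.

At the top, both weight mg and T point toward the centre: T + mg = mv²/r.
At minimum speed T → 0, so mg = mv_min²/r ⇒ v_min = √(g r) = √(10.0 × 1.23) = 3.507 m/s.

3.51 m/s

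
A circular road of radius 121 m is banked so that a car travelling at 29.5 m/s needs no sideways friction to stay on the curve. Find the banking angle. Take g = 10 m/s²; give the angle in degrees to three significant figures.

For a frictionless banked turn: horizontally N sinθ = mv²/r and vertically N cosθ = mg.
Dividing: tanθ = v²/(r g) = (29.5)²/(121 × 10.0) = 870.2/1210 = 0.7192.
θ = arctan(0.7192) = 35.72°.

35.7°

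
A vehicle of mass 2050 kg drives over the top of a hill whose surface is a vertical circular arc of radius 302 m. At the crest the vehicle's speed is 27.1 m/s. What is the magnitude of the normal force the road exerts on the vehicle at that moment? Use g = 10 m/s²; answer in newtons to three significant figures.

15500 N

At the crest the centripetal acceleration points downward (toward the centre of the arc), so mg − N = mv²/r.
N = m(g − v²/r) = 2050 × (10.0 − (27.1)²/302) = 2050 × (10.0 − 2.432) = 2050 × 7.568 = 15510 N.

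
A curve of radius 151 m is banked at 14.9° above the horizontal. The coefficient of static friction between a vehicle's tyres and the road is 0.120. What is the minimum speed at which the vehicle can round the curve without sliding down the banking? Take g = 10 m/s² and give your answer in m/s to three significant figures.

At the minimum speed, friction acts up the slope at its limiting value f = μN. Radially (horizontal, toward centre): N sinθ − μN cosθ = mv²/r. Vertically: N cosθ + μN sinθ = mg.
Dividing: v² = r g (sinθ − μcosθ)/(cosθ + μsinθ).
sinθ − μcosθ = 0.2571 − 0.120×0.9664 = 0.1412; cosθ + μsinθ = 0.9664 + 0.120×0.2571 = 0.9972.
v² = 151 × 10.0 × 0.1412/0.9972 = 213.8 m²/s², so v = 14.62 m/s.

14.6 m/s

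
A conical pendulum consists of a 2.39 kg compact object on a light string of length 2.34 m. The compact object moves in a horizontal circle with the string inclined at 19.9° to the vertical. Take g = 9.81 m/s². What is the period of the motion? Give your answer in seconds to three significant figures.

r = L sinθ = 0.7965 m. From T sinθ = mω²r and T cosθ = mg: tanθ = ω²r/g, so ω² = g tanθ / r = g/(L cosθ).
ω = √(g/(L cosθ)) = √(9.81/(2.34 × 0.9403)) = √4.459 = 2.112 rad/s.
Period = 2π/ω = 2.976 s.

2.98 s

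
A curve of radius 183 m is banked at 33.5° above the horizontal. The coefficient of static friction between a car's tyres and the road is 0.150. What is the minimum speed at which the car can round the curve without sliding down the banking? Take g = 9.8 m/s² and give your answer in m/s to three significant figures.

At the minimum speed, friction acts up the slope at its limiting value f = μN. Radially (horizontal, toward centre): N sinθ − μN cosθ = mv²/r. Vertically: N cosθ + μN sinθ = mg.
Dividing: v² = r g (sinθ − μcosθ)/(cosθ + μsinθ).
sinθ − μcosθ = 0.5519 − 0.150×0.8339 = 0.4269; cosθ + μsinθ = 0.8339 + 0.150×0.5519 = 0.9167.
v² = 183 × 9.8 × 0.4269/0.9167 = 835.1 m²/s², so v = 28.90 m/s.

28.9 m/s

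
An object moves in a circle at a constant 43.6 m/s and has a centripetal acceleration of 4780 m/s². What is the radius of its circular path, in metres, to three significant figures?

a_c = v²/r ⇒ r = v²/a_c = (43.6)²/4780 = 1901/4780 = 0.3977 m.

0.398 m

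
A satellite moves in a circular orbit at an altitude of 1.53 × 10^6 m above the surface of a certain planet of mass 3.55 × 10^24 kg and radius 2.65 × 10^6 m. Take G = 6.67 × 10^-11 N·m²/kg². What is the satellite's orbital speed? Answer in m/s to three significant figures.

Orbital radius r = R + h = 2.65 × 10^6 + 1.53 × 10^6 = 4.180 × 10^6 m.
Gravity supplies the centripetal force: G M m / r² = m v² / r, so v = √(GM/r).
v = √(6.67 × 10^-11 × 3.55 × 10^24 / 4.180 × 10^6) = √(5.665 × 10^7) = 7526 m/s.

7530 m/s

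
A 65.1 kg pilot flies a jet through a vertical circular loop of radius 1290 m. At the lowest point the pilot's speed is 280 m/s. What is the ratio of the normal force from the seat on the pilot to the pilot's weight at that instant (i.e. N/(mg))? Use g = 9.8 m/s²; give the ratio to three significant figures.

At the bottom, N − mg = mv²/r, so N = m(v²/r + g) and N/(mg) = v²/(rg) + 1 = (280)²/(1290 × 9.8) + 1 = 6.202 + 1 = 7.202.

7.20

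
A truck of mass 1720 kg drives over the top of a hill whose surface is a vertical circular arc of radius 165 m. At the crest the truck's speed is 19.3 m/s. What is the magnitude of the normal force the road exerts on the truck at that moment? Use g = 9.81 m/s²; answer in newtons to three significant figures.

At the crest the centripetal acceleration points downward (toward the centre of the arc), so mg − N = mv²/r.
N = m(g − v²/r) = 1720 × (9.81 − (19.3)²/165) = 1720 × (9.81 − 2.258) = 1720 × 7.552 = 12990 N.

13000 N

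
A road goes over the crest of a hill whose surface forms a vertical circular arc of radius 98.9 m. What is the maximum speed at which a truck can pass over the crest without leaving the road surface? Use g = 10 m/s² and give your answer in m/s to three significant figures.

31.4 m/s

At the crest the centre of the circle is below the truck, so the net downward (centripetal) force is mg − N = mv²/r.
The truck leaves the road when N → 0, giving v_max = √(g r) = √(10.0 × 98.9) = 31.45 m/s.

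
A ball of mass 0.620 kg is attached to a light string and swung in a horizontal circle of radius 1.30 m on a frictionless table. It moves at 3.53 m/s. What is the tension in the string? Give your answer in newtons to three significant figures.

The tension is the only horizontal force, so it supplies the full centripetal force: T = m v²/r = 0.620 × (3.530)²/1.30 = 0.620 × 12.46/1.30 = 5.943 N.

5.94 N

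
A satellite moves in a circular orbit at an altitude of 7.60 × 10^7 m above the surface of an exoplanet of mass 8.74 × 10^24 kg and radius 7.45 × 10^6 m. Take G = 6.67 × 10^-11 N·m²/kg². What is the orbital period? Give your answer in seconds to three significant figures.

r = R + h = 7.45 × 10^6 + 7.60 × 10^7 = 8.345 × 10^7 m. Gravity provides the centripetal force: G M m / r² = m v² / r ⇒ v = √(GM/r) = 2643 m/s.
T = 2πr/v = 2π × 8.345 × 10^7 / 2643 = 198400 s.

198000 s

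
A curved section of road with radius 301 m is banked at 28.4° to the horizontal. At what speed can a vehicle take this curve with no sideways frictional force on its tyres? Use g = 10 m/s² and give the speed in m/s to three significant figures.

On a frictionless banked curve, N sinθ = mv²/r and N cosθ = mg, so tanθ = v²/(rg).
v = √(r g tanθ) = √(301 × 10.0 × tan 28.4°) = √(301 × 10.0 × 0.5407) = √1628 = 40.34 m/s.

40.3 m/s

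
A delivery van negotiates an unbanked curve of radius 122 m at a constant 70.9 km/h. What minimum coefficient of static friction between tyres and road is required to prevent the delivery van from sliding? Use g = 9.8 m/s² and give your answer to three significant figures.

v = 70.9/3.6 = 19.69 m/s.
Friction provides the centripetal force: μ_s m g = m v²/r, so μ_s = v²/(g r) = (19.69)²/(9.8 × 122) = 387.9/1196 = 0.3244.

0.324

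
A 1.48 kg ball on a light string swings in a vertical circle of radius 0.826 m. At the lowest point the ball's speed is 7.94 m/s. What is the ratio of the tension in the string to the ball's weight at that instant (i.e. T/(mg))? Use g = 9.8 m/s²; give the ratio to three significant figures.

8.79

At the bottom, T − mg = mv²/r, so T = m(v²/r + g) and T/(mg) = v²/(rg) + 1 = (7.94)²/(0.826 × 9.8) + 1 = 7.788 + 1 = 8.788.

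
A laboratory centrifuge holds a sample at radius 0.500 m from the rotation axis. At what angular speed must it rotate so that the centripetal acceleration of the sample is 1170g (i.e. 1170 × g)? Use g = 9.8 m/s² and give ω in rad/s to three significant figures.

151 rad/s

Centripetal acceleration a_c = ω²r. Setting ω²r = 1170g:
ω = √(1170g / r) = √(1170 × 9.8 / 0.500) = √22930 = 151.4 rad/s.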